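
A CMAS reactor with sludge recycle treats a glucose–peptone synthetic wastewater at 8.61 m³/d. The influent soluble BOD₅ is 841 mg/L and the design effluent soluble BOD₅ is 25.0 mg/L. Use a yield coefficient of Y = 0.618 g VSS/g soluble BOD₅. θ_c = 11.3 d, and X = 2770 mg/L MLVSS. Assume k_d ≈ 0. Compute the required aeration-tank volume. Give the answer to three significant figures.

V ≈ 17.7 m³

V·X = Y·Q·ΔS·θ_c gives V = 0.618 × 8.61 × (841 − 25.0) × 11.3 / 2770 = 17.71 m³.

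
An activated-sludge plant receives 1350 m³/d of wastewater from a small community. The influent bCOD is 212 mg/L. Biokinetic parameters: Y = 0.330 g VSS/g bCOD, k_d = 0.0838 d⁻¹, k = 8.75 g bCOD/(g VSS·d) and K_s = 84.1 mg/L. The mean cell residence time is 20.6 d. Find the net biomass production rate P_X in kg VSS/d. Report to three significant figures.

From the Monod/SRT balance for a CMAS, S = K_s·(1+k_d θ_c)/[θ_c·(Y k − k_d) − 1] = 84.1 × (1 + 0.0838 × 20.6) / [20.6 × (0.330 × 8.75 − 0.0838) − 1] = 229.3 / 56.76 = 4.040 mg/L.
The observed yield is Y_obs = Y/(1 + k_d·θ_c) = 0.330 / (1 + 0.0838 × 20.6) = 0.330 / 2.726 = 0.1210 g VSS per g bCOD removed.
Substrate removed = Q·(S₀ − S) = 1350 m³/d × (212 − 4.04) g/m³ = 2.81×10^5 g/d = 280.7 kg/d.
Biomass produced: P_X = Y_obs·Q·ΔS = 0.1210 × 280.7 ≈ 33.98 kg VSS/d.

P_X ≈ 34.0 kg VSS/d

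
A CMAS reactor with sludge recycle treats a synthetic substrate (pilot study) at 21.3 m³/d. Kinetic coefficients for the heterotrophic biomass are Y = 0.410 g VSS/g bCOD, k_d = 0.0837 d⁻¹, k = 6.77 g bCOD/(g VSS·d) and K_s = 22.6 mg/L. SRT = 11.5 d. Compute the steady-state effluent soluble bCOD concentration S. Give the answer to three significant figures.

Effluent substrate depends only on kinetics and SRT: S = K_s(1 + k_d θ_c) / [θ_c(Yk − k_d) − 1] = 22.6 × (1 + 0.0837 × 11.5) / [11.5 × (0.410 × 6.77 − 0.0837) − 1] = 44.35 / 29.96 = 1.481 mg/L.

S ≈ 1.48 mg/L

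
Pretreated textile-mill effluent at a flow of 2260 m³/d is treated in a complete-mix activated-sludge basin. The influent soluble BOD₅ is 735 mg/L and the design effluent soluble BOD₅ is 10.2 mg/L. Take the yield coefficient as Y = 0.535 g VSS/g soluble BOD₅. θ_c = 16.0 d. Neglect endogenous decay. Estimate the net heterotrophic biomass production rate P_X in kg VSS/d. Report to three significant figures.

Since k_d ≈ 0, Y_obs = Y = 0.535 g VSS/g soluble BOD₅.
Substrate removed = Q·(S₀ − S) = 2260 m³/d × (735 − 10.2) g/m³ = 1.64×10^6 g/d = 1638 kg/d.
So the net sludge growth is P_X = 0.5350 × 1638 = 876.4 kg VSS/d.

P_X ≈ 876 kg VSS/d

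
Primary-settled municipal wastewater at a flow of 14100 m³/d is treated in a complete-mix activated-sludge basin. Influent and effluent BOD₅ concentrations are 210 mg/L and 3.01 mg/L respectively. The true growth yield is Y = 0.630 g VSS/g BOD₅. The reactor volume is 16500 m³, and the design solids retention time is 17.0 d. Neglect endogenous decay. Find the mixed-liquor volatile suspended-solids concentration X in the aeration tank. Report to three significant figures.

Without decay, X = Y Q (S₀−S) θ_c / V = 0.630 × 14100 × (210 − 3.01) × 17.0 / 16500 = 1894 mg/L.

X ≈ 1890 mg/L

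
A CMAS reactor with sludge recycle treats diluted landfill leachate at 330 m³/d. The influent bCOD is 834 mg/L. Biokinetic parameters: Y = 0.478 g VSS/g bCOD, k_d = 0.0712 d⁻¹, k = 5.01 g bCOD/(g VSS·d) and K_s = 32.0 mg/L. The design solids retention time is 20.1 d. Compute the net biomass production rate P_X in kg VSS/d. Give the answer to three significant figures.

From the Monod/SRT balance for a CMAS, S = K_s·(1+k_d θ_c)/[θ_c·(Y k − k_d) − 1] = 32.0 × (1 + 0.0712 × 20.1) / [20.1 × (0.478 × 5.01 − 0.0712) − 1] = 77.80 / 45.70 = 1.702 mg/L.
Observed yield with endogenous decay: Y_obs = Y / (1 + k_d·θ_c) = 0.478 / (1 + 0.0712 × 20.1) = 0.478 / 2.431 = 0.1966 g VSS/g bCOD.
ΔS = 834 − 1.70 = 832.3 mg/L, so the substrate removal rate is 330 × 832.3/1000 = 274.7 kg bCOD/d.
P_X = Y_obs · Q(S₀ − S) = 0.1966 × 274.7 = 54.00 kg VSS/d.

P_X ≈ 54.0 kg VSS/d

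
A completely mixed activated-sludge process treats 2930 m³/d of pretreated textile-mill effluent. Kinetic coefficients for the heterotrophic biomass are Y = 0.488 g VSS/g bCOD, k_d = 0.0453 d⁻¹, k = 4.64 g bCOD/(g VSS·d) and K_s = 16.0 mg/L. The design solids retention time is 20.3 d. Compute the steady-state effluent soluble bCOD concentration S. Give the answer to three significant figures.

S ≈ 0.697 mg/L

From the Monod/SRT balance for a CMAS, S = K_s·(1+k_d θ_c)/[θ_c·(Y k − k_d) − 1] = 16.0 × (1 + 0.0453 × 20.3) / [20.3 × (0.488 × 4.64 − 0.0453) − 1] = 30.71 / 44.05 = 0.6973 mg/L.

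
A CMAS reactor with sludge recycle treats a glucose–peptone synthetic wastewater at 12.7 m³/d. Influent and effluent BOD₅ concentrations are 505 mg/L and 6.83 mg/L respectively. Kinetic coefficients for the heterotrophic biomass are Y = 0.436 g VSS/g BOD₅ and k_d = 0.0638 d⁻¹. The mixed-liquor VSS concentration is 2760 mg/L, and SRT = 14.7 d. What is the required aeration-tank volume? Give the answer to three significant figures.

Steady-state biomass mass balance: V·X·(1 + k_d·θ_c) = Y·Q·(S₀ − S)·θ_c, so V = 0.436 × 12.7 × (505 − 6.83) × 14.7 / [2760 × (1 + 0.0638 × 14.7)] = 4.05×10^4 / 5348 = 7.581 m³.

V ≈ 7.58 m³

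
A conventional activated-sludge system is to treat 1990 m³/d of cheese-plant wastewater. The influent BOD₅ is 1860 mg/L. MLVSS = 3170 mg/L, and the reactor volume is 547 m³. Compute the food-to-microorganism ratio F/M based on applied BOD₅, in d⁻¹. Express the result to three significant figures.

F/M = applied load / biomass = Q·S₀/(V·X) = 1990 × 1860 / (547.0 × 3170) = 2.135 d⁻¹.

F/M ≈ 2.13 d⁻¹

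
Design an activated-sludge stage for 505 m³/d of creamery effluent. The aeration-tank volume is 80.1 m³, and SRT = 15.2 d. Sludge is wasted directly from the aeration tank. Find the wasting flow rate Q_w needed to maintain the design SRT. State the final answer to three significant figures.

With mixed-liquor wasting, θ_c = V/Q_w, so Q_w = V/θ_c = 80.10/15.2 = 5.270 m³/d.

Q_w ≈ 5.27 m³/d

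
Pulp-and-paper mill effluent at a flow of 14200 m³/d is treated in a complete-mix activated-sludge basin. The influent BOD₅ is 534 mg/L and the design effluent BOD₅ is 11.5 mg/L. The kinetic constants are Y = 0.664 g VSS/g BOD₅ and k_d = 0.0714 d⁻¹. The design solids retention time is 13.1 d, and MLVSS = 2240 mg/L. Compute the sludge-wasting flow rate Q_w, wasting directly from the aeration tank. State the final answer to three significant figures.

Q_w ≈ 1140 m³/d

Steady-state biomass mass balance: V·X·(1 + k_d·θ_c) = Y·Q·(S₀ − S)·θ_c, so V = 0.664 × 14200 × (534 − 11.5) × 13.1 / [2240 × (1 + 0.0714 × 13.1)] = 6.45×10^7 / 4335 = 14887 m³.
With mixed-liquor wasting, θ_c = V/Q_w, so Q_w = V/θ_c = 14887/13.1 = 1136 m³/d.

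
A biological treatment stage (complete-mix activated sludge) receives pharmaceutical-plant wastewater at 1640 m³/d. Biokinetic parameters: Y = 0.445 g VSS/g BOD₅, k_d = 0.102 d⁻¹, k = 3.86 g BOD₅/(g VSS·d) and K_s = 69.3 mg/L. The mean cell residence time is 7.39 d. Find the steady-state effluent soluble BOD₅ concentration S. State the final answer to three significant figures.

S ≈ 11.1 mg/L

For a completely mixed reactor with recycle the Lawrence–McCarty relation gives S = K_s·(1 + k_d·θ_c) / [θ_c·(Y·k − k_d) − 1] = 69.3 × (1 + 0.102 × 7.39) / [7.39 × (0.445 × 3.86 − 0.102) − 1] = 121.5 / 10.94 = 11.11 mg/L.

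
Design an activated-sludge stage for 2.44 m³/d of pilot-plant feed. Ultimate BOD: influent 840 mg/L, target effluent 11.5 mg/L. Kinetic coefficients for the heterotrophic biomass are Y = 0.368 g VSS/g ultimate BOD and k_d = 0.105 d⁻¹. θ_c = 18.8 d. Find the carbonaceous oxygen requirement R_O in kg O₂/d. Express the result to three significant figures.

Y_obs = Y / (1 + k_d θ_c) = 0.368 / (1 + 0.105 × 18.8) = 0.368 / 2.974 = 0.1237.
ΔS = 840 − 11.5 = 828.5 mg/L, so the substrate removal rate is 2.44 × 828.5/1000 = 2.022 kg ultimate BOD/d.
Biomass synthesised: P_X = Y_obs × 2.022 = 0.2501 kg VSS/d.
R_O = Q·ΔS − 1.42 P_X = 2.022 − 0.3552 = 1.666 kg O₂/d.

R_O ≈ 1.67 kg O₂/d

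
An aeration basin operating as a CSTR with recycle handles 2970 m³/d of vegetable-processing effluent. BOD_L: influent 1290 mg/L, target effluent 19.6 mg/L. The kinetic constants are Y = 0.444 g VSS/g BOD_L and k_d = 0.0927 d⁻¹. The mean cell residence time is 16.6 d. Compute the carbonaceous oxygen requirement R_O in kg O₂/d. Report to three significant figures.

Correct the yield for decay: Y_obs = Y/(1 + k_d θ_c) = 0.444 / (1 + 0.0927 × 16.6) = 0.444 / 2.539 = 0.1749.
Q·(S₀ − S) = 2970 × (1290 − 19.6) × 10⁻³ = 3773 kg/d removed.
P_X = Y_obs·Q·(S₀ − S) = 0.1749 × 3773 = 659.9 kg VSS/d.
R_O = Q·ΔS − 1.42 P_X = 3773 − 937.0 = 2836 kg O₂/d.

R_O ≈ 2840 kg O₂/d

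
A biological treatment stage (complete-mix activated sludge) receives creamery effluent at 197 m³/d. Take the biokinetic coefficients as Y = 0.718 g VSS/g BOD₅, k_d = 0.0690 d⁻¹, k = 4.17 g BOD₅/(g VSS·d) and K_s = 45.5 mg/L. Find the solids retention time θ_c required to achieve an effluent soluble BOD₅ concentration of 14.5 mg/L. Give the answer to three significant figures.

From 1/θ_c = Y·k·S/(K_s + S) − k_d: Y·k·S/(K_s+S) = 0.718 × 4.17 × 14.5 / (45.5 + 14.5) = 0.7236 d⁻¹.
1/θ_c = 0.7236 − 0.0690 = 0.6546 d⁻¹, so θ_c = 1.528 d.

θ_c ≈ 1.53 d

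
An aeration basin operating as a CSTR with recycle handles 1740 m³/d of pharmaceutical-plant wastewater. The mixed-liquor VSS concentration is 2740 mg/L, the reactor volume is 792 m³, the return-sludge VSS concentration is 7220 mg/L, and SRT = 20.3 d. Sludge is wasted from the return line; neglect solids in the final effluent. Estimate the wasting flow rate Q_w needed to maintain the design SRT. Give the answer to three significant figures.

Q_w ≈ 14.8 m³/d

Wasting from the return line (neglecting effluent solids): Q_w = V·X / (θ_c·X_r) = 792.0 × 2740 / (20.3 × 7220) = 14.81 m³/d.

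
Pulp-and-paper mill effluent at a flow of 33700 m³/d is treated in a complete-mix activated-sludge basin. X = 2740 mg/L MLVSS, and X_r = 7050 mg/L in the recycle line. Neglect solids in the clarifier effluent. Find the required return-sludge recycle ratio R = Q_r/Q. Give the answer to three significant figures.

R ≈ 0.636

Solids balance on the clarifier gives (1+R)X = R·X_r, so R = X/(X_r − X) = 2740 / (7050 − 2740) = 0.6357.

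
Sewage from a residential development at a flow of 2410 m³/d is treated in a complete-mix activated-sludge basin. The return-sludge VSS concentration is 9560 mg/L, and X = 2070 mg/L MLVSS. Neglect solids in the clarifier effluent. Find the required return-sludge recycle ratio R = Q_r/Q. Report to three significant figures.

R ≈ 0.276

Mass balance around the secondary clarifier (neglecting effluent solids): R = X / (X_r − X) = 2070 / (9560 − 2070) = 0.2764.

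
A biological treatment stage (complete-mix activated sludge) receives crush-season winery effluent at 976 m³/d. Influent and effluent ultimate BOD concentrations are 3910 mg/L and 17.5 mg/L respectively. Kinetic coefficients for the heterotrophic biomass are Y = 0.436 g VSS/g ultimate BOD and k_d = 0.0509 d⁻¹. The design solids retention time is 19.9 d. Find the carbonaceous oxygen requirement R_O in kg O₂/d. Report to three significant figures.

R_O ≈ 2630 kg O₂/d

Correct the yield for decay: Y_obs = Y/(1 + k_d θ_c) = 0.436 / (1 + 0.0509 × 19.9) = 0.436 / 2.013 = 0.2166.
Substrate removed = Q·(S₀ − S) = 976 m³/d × (3910 − 17.5) g/m³ = 3.8×10^6 g/d = 3799 kg/d.
Net sludge production P_X = 0.2166 × 3799 = 822.9 kg VSS/d.
Carbonaceous O₂ demand = substrate oxidised − cell-mass equivalent = 3799 − 1.42 × 822.9 = 2631 kg O₂/d.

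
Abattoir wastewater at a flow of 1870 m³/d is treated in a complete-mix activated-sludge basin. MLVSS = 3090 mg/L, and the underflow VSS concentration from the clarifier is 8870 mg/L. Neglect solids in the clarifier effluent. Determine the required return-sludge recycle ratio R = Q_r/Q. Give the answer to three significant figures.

R ≈ 0.535

R = Q_r/Q = X/(X_r − X) = 3090 / (8870 − 3090) = 0.5346.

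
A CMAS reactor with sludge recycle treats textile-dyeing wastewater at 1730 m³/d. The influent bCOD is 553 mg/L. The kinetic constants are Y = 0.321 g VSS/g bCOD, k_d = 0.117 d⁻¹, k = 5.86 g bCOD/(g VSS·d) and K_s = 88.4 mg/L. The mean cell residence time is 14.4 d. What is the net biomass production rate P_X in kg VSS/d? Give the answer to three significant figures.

P_X ≈ 112 kg VSS/d

Effluent substrate depends only on kinetics and SRT: S = K_s(1 + k_d θ_c) / [θ_c(Yk − k_d) − 1] = 88.4 × (1 + 0.117 × 14.4) / [14.4 × (0.321 × 5.86 − 0.117) − 1] = 237.3 / 24.40 = 9.726 mg/L.
Y_obs = Y / (1 + k_d θ_c) = 0.321 / (1 + 0.117 × 14.4) = 0.321 / 2.685 = 0.1196.
ΔS = 553 − 9.73 = 543.3 mg/L, so the substrate removal rate is 1730 × 543.3/1000 = 939.9 kg bCOD/d.
P_X = Y_obs · Q(S₀ − S) = 0.1196 × 939.9 = 112.4 kg VSS/d.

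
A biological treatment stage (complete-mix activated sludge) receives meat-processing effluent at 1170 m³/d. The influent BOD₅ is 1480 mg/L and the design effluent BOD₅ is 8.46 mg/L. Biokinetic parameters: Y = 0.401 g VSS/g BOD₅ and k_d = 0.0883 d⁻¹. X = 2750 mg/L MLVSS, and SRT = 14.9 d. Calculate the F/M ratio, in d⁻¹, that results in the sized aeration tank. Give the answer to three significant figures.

From the SRT design equation V = Y Q (S₀−S) θ_c / [X (1 + k_d θ_c)] = 0.401 × 1170 × (1480 − 8.46) × 14.9 / [2750 × (1 + 0.0883 × 14.9)] = 1.03×10^7 / 6368 = 1615 m³.
F/M = applied load / biomass = Q·S₀/(V·X) = 1170 × 1480 / (1615 × 2750) = 0.3898 d⁻¹.

F/M ≈ 0.390 d⁻¹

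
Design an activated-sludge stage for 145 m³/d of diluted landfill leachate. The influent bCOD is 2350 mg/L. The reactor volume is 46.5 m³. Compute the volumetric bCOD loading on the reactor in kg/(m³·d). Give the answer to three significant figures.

L_v ≈ 7.33 kg bCOD/(m³·d)

Applied bCOD load per unit volume = Q·S₀/V = (145 × 2350/1000)/46.50 = 7.328 kg bCOD·m⁻³·d⁻¹.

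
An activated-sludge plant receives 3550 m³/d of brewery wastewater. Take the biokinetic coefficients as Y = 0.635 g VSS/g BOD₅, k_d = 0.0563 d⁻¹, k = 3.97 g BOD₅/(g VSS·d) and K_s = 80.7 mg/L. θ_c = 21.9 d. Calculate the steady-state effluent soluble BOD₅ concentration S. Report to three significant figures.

From the Monod/SRT balance for a CMAS, S = K_s·(1+k_d θ_c)/[θ_c·(Y k − k_d) − 1] = 80.7 × (1 + 0.0563 × 21.9) / [21.9 × (0.635 × 3.97 − 0.0563) − 1] = 180.2 / 52.98 = 3.402 mg/L.

S ≈ 3.40 mg/L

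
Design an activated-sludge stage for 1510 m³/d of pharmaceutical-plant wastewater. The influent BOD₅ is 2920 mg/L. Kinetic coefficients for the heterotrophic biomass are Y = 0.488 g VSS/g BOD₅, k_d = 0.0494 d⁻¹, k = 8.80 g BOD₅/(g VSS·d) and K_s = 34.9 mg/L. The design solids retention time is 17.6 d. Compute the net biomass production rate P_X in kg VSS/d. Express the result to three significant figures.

For a completely mixed reactor with recycle the Lawrence–McCarty relation gives S = K_s·(1 + k_d·θ_c) / [θ_c·(Y·k − k_d) − 1] = 34.9 × (1 + 0.0494 × 17.6) / [17.6 × (0.488 × 8.80 − 0.0494) − 1] = 65.24 / 73.71 = 0.8851 mg/L.
Y_obs = Y / (1 + k_d θ_c) = 0.488 / (1 + 0.0494 × 17.6) = 0.488 / 1.869 = 0.2610.
Substrate removed = Q·(S₀ − S) = 1510 m³/d × (2920 − 0.885) g/m³ = 4.41×10^6 g/d = 4408 kg/d.
So the net sludge growth is P_X = 0.2610 × 4408 = 1151 kg VSS/d.

P_X ≈ 1150 kg VSS/d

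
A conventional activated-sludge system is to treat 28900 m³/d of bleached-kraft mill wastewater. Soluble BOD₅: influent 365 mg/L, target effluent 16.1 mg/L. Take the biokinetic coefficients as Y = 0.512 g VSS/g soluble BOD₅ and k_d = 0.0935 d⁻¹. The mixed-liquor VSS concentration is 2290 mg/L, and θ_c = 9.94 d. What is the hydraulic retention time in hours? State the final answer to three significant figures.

τ ≈ 9.65 h

Steady-state biomass mass balance: V·X·(1 + k_d·θ_c) = Y·Q·(S₀ − S)·θ_c, so V = 0.512 × 28900 × (365 − 16.1) × 9.94 / [2290 × (1 + 0.0935 × 9.94)] = 5.13×10^7 / 4418 = 11614 m³.
τ = V/Q = 11614/28900 = 0.4019 d, or 9.645 h.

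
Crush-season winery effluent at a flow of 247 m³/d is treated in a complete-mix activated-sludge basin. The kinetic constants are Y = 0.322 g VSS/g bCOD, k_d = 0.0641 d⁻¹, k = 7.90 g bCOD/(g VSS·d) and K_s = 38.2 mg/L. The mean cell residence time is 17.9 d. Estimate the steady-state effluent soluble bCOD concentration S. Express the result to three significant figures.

Effluent substrate depends only on kinetics and SRT: S = K_s(1 + k_d θ_c) / [θ_c(Yk − k_d) − 1] = 38.2 × (1 + 0.0641 × 17.9) / [17.9 × (0.322 × 7.90 − 0.0641) − 1] = 82.03 / 43.39 = 1.891 mg/L.

S ≈ 1.89 mg/L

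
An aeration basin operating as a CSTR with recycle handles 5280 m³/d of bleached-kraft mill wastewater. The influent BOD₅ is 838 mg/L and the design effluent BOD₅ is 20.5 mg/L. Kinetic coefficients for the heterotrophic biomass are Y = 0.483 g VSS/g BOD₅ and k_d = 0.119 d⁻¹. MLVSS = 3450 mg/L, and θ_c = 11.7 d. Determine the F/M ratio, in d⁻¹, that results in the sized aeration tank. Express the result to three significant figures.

F/M ≈ 0.434 d⁻¹

From the SRT design equation V = Y Q (S₀−S) θ_c / [X (1 + k_d θ_c)] = 0.483 × 5280 × (838 − 20.5) × 11.7 / [3450 × (1 + 0.119 × 11.7)] = 2.44×10^7 / 8253 = 2955 m³.
Food-to-microorganism ratio F/M = Q S₀ / (V X) = 5280 × 838 / (2955 × 3450) = 0.4339 d⁻¹.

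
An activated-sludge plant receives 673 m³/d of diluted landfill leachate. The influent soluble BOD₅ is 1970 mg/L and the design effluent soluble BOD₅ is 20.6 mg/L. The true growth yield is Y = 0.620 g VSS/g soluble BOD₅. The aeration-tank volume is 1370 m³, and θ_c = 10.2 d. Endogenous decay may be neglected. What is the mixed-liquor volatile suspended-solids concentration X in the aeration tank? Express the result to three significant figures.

X ≈ 6060 mg/L

X = Y·Q·ΔS·θ_c / V = 0.620 × 673 × (1970 − 20.6) × 10.2 / 1370 = 6056 mg/L.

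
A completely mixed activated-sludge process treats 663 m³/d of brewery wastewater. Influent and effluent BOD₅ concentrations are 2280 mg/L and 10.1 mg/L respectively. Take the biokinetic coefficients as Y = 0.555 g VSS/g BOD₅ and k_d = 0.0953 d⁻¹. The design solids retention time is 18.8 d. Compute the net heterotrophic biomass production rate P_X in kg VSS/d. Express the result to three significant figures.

Y_obs = Y / (1 + k_d θ_c) = 0.555 / (1 + 0.0953 × 18.8) = 0.555 / 2.792 = 0.1988.
ΔS = 2280 − 10.1 = 2270 mg/L, so the substrate removal rate is 663 × 2270/1000 = 1505 kg BOD₅/d.
P_X = Y_obs · Q(S₀ − S) = 0.1988 × 1505 = 299.2 kg VSS/d.

P_X ≈ 299 kg VSS/d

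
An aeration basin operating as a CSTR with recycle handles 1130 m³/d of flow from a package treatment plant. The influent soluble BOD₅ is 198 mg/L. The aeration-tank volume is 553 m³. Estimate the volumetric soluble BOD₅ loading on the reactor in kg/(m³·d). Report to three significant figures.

L_v ≈ 0.405 kg soluble BOD₅/(m³·d)

L_v = Q S₀ / V = 1130 × 198 × 10⁻³ / 553.0 = 0.4046 kg/(m³·d).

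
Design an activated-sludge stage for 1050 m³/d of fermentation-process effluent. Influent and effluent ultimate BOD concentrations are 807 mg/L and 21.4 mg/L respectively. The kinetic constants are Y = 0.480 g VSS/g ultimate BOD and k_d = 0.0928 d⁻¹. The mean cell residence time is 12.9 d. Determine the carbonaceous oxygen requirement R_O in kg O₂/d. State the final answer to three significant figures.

R_O ≈ 569 kg O₂/d

Observed yield with endogenous decay: Y_obs = Y / (1 + k_d·θ_c) = 0.480 / (1 + 0.0928 × 12.9) = 0.480 / 2.197 = 0.2185 g VSS/g ultimate BOD.
ΔS = 807 − 21.4 = 785.6 mg/L, so the substrate removal rate is 1050 × 785.6/1000 = 824.9 kg ultimate BOD/d.
Biomass synthesised: P_X = Y_obs × 824.9 = 180.2 kg VSS/d.
Carbonaceous O₂ demand = substrate oxidised − cell-mass equivalent = 824.9 − 1.42 × 180.2 = 569.0 kg O₂/d.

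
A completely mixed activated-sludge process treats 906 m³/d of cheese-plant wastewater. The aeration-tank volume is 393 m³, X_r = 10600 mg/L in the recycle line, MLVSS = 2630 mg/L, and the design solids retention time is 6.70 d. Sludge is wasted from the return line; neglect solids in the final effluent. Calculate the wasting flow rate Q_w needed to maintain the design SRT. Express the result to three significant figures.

Wasting from the return line (neglecting effluent solids): Q_w = V·X / (θ_c·X_r) = 393.0 × 2630 / (6.70 × 10600) = 14.55 m³/d.

Q_w ≈ 14.6 m³/d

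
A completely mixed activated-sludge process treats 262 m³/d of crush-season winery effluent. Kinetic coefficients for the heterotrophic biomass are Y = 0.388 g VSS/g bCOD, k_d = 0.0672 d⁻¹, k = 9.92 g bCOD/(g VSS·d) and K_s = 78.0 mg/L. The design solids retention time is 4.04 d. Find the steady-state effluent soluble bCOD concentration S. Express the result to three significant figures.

S ≈ 6.95 mg/L

For a completely mixed reactor with recycle the Lawrence–McCarty relation gives S = K_s·(1 + k_d·θ_c) / [θ_c·(Y·k − k_d) − 1] = 78.0 × (1 + 0.0672 × 4.04) / [4.04 × (0.388 × 9.92 − 0.0672) − 1] = 99.18 / 14.28 = 6.946 mg/L.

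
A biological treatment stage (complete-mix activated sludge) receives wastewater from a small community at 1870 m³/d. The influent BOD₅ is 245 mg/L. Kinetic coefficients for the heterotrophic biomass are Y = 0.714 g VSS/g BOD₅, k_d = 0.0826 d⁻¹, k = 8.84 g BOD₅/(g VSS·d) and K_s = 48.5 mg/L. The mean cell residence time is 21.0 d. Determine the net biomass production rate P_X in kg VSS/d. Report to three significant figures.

From the Monod/SRT balance for a CMAS, S = K_s·(1+k_d θ_c)/[θ_c·(Y k − k_d) − 1] = 48.5 × (1 + 0.0826 × 21.0) / [21.0 × (0.714 × 8.84 − 0.0826) − 1] = 132.6 / 129.8 = 1.022 mg/L.
The observed yield is Y_obs = Y/(1 + k_d·θ_c) = 0.714 / (1 + 0.0826 × 21.0) = 0.714 / 2.735 = 0.2611 g VSS per g BOD₅ removed.
ΔS = 245 − 1.02 = 244.0 mg/L, so the substrate removal rate is 1870 × 244.0/1000 = 456.2 kg BOD₅/d.
Net biomass production P_X = Y_obs × Q·(S₀ − S) = 0.2611 × 456.2 = 119.1 kg VSS/d.

P_X ≈ 119 kg VSS/d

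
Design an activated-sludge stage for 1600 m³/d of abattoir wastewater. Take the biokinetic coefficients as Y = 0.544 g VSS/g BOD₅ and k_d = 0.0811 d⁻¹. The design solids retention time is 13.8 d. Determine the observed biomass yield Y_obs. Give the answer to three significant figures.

Y_obs = Y / (1 + k_d θ_c) = 0.544 / (1 + 0.0811 × 13.8) = 0.544 / 2.119 = 0.2567.

Y_obs ≈ 0.257 g VSS/g BOD₅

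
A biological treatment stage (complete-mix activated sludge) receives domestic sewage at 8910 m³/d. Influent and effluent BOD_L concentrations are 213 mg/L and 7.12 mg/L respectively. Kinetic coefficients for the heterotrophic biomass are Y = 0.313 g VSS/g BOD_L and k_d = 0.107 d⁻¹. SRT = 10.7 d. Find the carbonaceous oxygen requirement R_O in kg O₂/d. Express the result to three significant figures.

Y_obs = Y / (1 + k_d θ_c) = 0.313 / (1 + 0.107 × 10.7) = 0.313 / 2.145 = 0.1459.
Q·(S₀ − S) = 8910 × (213 − 7.12) × 10⁻³ = 1834 kg/d removed.
Net sludge production P_X = 0.1459 × 1834 = 267.7 kg VSS/d.
R_O = Q·ΔS − 1.42 P_X = 1834 − 380.1 = 1454 kg O₂/d.

R_O ≈ 1450 kg O₂/d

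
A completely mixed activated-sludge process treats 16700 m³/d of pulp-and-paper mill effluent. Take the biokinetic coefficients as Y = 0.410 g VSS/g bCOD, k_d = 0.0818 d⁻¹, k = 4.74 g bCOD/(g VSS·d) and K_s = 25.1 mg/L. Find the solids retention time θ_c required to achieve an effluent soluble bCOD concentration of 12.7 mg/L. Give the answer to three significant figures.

From 1/θ_c = Y·k·S/(K_s + S) − k_d: Y·k·S/(K_s+S) = 0.410 × 4.74 × 12.7 / (25.1 + 12.7) = 0.6529 d⁻¹.
Then 1/θ_c = μ − k_d = 0.6529 − 0.0818 = 0.5711 d⁻¹, giving θ_c = 1.751 d.

θ_c ≈ 1.75 d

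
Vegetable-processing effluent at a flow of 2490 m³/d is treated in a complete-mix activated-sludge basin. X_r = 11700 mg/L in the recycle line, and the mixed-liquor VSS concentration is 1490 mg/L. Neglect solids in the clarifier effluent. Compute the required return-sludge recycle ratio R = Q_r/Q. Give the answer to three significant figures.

R ≈ 0.146

R = Q_r/Q = X/(X_r − X) = 1490 / (11700 − 1490) = 0.1459.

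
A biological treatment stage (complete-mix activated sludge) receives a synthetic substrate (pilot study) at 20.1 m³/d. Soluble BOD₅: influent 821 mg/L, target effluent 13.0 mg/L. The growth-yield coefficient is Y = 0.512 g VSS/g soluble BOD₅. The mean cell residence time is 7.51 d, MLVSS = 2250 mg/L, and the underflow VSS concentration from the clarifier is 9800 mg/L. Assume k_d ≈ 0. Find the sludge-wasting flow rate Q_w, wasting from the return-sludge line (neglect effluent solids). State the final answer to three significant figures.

Q_w ≈ 0.848 m³/d

With k_d = 0 the design equation reduces to V = Y Q (S₀−S) θ_c / X = 0.512 × 20.1 × (821 − 13.0) × 7.51 / 2250 = 27.75 m³.
Q_w = (V·X)/(θ_c X_r) = 27.75 × 2250 / (7.51 × 9800) = 0.8485 m³/d.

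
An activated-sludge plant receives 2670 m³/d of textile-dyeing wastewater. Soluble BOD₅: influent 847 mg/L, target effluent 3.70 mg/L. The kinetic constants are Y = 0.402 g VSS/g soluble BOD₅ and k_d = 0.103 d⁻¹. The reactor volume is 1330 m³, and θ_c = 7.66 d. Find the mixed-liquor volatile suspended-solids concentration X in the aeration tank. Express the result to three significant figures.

X ≈ 2910 mg/L

From V·X·(1 + k_d·θ_c) = Y·Q·(S₀ − S)·θ_c: X = 0.402 × 2670 × (847 − 3.70) × 7.66 / [1330 × (1 + 0.103 × 7.66)] = 2914 mg/L.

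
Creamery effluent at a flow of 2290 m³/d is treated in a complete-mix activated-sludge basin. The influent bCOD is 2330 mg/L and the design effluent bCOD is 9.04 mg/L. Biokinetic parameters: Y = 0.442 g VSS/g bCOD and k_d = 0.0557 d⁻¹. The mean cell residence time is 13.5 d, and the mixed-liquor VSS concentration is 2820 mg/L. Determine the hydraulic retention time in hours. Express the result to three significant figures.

Steady-state biomass mass balance: V·X·(1 + k_d·θ_c) = Y·Q·(S₀ − S)·θ_c, so V = 0.442 × 2290 × (2330 − 9.04) × 13.5 / [2820 × (1 + 0.0557 × 13.5)] = 3.17×10^7 / 4940 = 6419 m³.
τ = V/Q = 6419/2290 = 2.803 d, or 67.28 h.

τ ≈ 67.3 h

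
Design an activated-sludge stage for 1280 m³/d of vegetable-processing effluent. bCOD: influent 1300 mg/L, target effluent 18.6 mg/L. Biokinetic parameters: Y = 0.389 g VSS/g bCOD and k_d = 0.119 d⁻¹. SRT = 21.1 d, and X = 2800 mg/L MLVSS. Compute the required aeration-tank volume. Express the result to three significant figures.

V ≈ 1370 m³

Steady-state biomass mass balance: V·X·(1 + k_d·θ_c) = Y·Q·(S₀ − S)·θ_c, so V = 0.389 × 1280 × (1300 − 18.6) × 21.1 / [2800 × (1 + 0.119 × 21.1)] = 1.35×10^7 / 9831 = 1369 m³.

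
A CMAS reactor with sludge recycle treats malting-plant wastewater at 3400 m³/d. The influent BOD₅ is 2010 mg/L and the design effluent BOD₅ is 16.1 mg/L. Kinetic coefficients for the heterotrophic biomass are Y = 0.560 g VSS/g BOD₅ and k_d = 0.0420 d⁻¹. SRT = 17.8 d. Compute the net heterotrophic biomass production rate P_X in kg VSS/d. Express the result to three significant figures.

The observed yield is Y_obs = Y/(1 + k_d·θ_c) = 0.560 / (1 + 0.0420 × 17.8) = 0.560 / 1.748 = 0.3204 g VSS per g BOD₅ removed.
Substrate removed = Q·(S₀ − S) = 3400 m³/d × (2010 − 16.1) g/m³ = 6.78×10^6 g/d = 6779 kg/d.
Net biomass production P_X = Y_obs × Q·(S₀ − S) = 0.3204 × 6779 = 2172 kg VSS/d.

P_X ≈ 2170 kg VSS/d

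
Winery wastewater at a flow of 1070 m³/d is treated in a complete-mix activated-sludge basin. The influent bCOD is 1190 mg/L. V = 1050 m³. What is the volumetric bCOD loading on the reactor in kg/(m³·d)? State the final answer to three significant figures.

L_v = Q S₀ / V = 1070 × 1190 × 10⁻³ / 1050 = 1.213 kg/(m³·d).

L_v ≈ 1.21 kg bCOD/(m³·d)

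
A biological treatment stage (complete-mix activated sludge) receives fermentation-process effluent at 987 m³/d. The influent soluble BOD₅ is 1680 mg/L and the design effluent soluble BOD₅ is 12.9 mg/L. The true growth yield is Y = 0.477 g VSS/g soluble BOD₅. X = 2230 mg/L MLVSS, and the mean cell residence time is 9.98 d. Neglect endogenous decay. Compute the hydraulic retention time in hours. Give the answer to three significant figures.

τ ≈ 85.4 h

Biomass mass balance (decay neglected): V·X = Y·Q·(S₀ − S)·θ_c, so V = 0.477 × 987 × (1680 − 12.9) × 9.98 / 2230 = 3513 m³.
Hydraulic retention time τ = V/Q = 3513 / 987 = 3.559 d = 85.41 h.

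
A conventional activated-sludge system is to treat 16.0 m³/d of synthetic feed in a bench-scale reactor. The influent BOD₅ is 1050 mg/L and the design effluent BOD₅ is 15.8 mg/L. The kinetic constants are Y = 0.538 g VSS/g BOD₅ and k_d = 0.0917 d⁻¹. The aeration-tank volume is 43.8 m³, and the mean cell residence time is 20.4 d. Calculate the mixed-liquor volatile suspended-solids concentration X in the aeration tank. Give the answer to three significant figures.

X ≈ 1440 mg/L

Solving the biomass balance for X: X = Y Q (S₀−S) θ_c / [V (1+k_d θ_c)] = 0.538 × 16.0 × (1050 − 15.8) × 20.4 / [43.8 × (1 + 0.0917 × 20.4)] = 1444 mg/L.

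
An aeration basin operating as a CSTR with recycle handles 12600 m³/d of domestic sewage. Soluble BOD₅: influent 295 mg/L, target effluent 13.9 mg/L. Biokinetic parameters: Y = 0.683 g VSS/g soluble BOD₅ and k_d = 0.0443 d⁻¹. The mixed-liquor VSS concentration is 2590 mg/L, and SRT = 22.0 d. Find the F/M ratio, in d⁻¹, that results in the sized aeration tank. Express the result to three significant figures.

From the SRT design equation V = Y Q (S₀−S) θ_c / [X (1 + k_d θ_c)] = 0.683 × 12600 × (295 − 13.9) × 22.0 / [2590 × (1 + 0.0443 × 22.0)] = 5.32×10^7 / 5114 = 10406 m³.
F/M = Q·S₀ / (V·X) = 12600 × 295 / (10406 × 2590) = 0.1379 g soluble BOD₅·(g VSS·d)⁻¹.

F/M ≈ 0.138 d⁻¹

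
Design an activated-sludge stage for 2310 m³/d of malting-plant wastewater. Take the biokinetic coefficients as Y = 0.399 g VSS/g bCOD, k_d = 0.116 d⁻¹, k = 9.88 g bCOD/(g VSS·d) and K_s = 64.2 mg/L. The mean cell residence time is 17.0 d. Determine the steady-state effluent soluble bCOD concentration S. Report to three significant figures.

Effluent substrate depends only on kinetics and SRT: S = K_s(1 + k_d θ_c) / [θ_c(Yk − k_d) − 1] = 64.2 × (1 + 0.116 × 17.0) / [17.0 × (0.399 × 9.88 − 0.116) − 1] = 190.8 / 64.04 = 2.979 mg/L.

S ≈ 2.98 mg/L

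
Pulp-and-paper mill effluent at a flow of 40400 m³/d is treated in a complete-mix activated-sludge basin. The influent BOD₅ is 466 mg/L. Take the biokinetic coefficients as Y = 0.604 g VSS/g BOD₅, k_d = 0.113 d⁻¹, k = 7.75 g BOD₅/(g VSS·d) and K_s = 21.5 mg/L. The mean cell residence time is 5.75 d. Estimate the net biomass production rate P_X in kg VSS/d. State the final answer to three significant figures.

P_X ≈ 6870 kg VSS/d

From the Monod/SRT balance for a CMAS, S = K_s·(1+k_d θ_c)/[θ_c·(Y k − k_d) − 1] = 21.5 × (1 + 0.113 × 5.75) / [5.75 × (0.604 × 7.75 − 0.113) − 1] = 35.47 / 25.27 = 1.404 mg/L.
Observed yield with endogenous decay: Y_obs = Y / (1 + k_d·θ_c) = 0.604 / (1 + 0.113 × 5.75) = 0.604 / 1.650 = 0.3661 g VSS/g BOD₅.
Mass of BOD₅ removed per day: Q(S₀ − S) = 40400 × 464.6 g/m³ = 18770 kg/d.
So the net sludge growth is P_X = 0.3661 × 18770 = 6872 kg VSS/d.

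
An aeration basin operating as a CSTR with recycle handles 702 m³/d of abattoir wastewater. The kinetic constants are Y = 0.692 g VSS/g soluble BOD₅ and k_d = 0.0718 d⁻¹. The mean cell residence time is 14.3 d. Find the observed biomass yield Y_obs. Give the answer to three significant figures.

Y_obs = Y / (1 + k_d θ_c) = 0.692 / (1 + 0.0718 × 14.3) = 0.692 / 2.027 = 0.3414.

Y_obs ≈ 0.341 g VSS/g soluble BOD₅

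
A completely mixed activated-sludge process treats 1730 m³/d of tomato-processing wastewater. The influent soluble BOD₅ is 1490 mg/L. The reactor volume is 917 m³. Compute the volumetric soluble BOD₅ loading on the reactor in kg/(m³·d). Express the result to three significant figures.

L_v ≈ 2.81 kg soluble BOD₅/(m³·d)

Volumetric loading L_v = Q·S₀ / V = 1730 × 1490 g/m³ / 917.0 m³ = 2811 g/(m³·d) = 2.811 kg soluble BOD₅/(m³·d).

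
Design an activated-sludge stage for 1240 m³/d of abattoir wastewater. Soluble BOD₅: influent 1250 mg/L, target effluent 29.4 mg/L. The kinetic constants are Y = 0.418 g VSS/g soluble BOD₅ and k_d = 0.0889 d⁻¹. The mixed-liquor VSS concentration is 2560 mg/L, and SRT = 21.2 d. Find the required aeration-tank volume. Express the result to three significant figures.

V ≈ 1820 m³

From the SRT design equation V = Y Q (S₀−S) θ_c / [X (1 + k_d θ_c)] = 0.418 × 1240 × (1250 − 29.4) × 21.2 / [2560 × (1 + 0.0889 × 21.2)] = 1.34×10^7 / 7385 = 1816 m³.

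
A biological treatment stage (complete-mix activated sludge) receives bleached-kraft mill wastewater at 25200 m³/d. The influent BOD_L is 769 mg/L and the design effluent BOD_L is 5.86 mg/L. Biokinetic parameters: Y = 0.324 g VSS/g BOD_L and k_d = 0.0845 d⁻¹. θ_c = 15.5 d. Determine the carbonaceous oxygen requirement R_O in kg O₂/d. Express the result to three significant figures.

R_O ≈ 15400 kg O₂/d

Y_obs = Y / (1 + k_d θ_c) = 0.324 / (1 + 0.0845 × 15.5) = 0.324 / 2.310 = 0.1403.
Q·(S₀ − S) = 25200 × (769 − 5.86) × 10⁻³ = 19231 kg/d removed.
Biomass synthesised: P_X = Y_obs × 19231 = 2698 kg VSS/d.
R_O = Q·(S₀ − S) − 1.42·P_X = 19231 − 1.42 × 2698 = 15400 kg O₂/d.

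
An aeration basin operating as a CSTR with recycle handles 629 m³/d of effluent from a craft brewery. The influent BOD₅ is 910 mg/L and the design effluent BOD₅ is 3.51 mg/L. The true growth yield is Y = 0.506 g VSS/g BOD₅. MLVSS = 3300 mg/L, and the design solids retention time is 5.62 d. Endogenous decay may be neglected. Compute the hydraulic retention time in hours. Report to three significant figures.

τ ≈ 18.7 h

With k_d = 0 the design equation reduces to V = Y Q (S₀−S) θ_c / X = 0.506 × 629 × (910 − 3.51) × 5.62 / 3300 = 491.3 m³.
HRT = V/Q = 491.3 m³ / 629 m³·d⁻¹ = 0.7812 d × 24 = 18.75 h.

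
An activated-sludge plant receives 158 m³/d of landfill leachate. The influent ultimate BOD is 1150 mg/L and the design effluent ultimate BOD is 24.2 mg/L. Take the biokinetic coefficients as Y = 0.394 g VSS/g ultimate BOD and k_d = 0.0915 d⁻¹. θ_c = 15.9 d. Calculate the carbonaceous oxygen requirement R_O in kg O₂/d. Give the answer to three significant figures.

Y_obs = Y / (1 + k_d θ_c) = 0.394 / (1 + 0.0915 × 15.9) = 0.394 / 2.455 = 0.1605.
Substrate removed = Q·(S₀ − S) = 158 m³/d × (1150 − 24.2) g/m³ = 1.78×10^5 g/d = 177.9 kg/d.
Net sludge production P_X = 0.1605 × 177.9 = 28.55 kg VSS/d.
Carbonaceous O₂ demand = substrate oxidised − cell-mass equivalent = 177.9 − 1.42 × 28.55 = 137.3 kg O₂/d.

R_O ≈ 137 kg O₂/d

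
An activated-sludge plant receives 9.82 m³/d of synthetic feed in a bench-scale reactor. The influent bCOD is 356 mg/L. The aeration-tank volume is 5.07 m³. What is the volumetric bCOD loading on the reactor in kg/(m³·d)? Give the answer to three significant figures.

L_v ≈ 0.690 kg bCOD/(m³·d)

L_v = Q S₀ / V = 9.82 × 356 × 10⁻³ / 5.070 = 0.6895 kg/(m³·d).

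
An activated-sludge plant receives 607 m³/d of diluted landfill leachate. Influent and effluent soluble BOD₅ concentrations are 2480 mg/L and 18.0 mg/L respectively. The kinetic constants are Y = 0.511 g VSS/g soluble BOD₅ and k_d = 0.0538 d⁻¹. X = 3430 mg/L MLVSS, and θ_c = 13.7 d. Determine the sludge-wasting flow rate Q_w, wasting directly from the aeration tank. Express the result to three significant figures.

Steady-state biomass mass balance: V·X·(1 + k_d·θ_c) = Y·Q·(S₀ − S)·θ_c, so V = 0.511 × 607 × (2480 − 18.0) × 13.7 / [3430 × (1 + 0.0538 × 13.7)] = 1.05×10^7 / 5958 = 1756 m³.
For wasting at MLVSS concentration, Q_w = V/θ_c = 1756/13.7 = 128.2 m³/d.

Q_w ≈ 128 m³/d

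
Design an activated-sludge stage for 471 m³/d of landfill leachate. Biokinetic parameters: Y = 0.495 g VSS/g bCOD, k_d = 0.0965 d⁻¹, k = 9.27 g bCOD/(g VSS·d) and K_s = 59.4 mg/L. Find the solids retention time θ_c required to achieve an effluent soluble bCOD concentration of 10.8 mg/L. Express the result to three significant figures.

From 1/θ_c = Y·k·S/(K_s + S) − k_d: Y·k·S/(K_s+S) = 0.495 × 9.27 × 10.8 / (59.4 + 10.8) = 0.7059 d⁻¹.
Then 1/θ_c = μ − k_d = 0.7059 − 0.0965 = 0.6094 d⁻¹, giving θ_c = 1.641 d.

θ_c ≈ 1.64 d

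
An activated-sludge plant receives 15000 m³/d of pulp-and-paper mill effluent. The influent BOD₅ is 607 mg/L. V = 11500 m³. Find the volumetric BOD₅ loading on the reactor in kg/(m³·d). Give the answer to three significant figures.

Applied BOD₅ load per unit volume = Q·S₀/V = (15000 × 607/1000)/11500 = 0.7917 kg BOD₅·m⁻³·d⁻¹.

L_v ≈ 0.792 kg BOD₅/(m³·d)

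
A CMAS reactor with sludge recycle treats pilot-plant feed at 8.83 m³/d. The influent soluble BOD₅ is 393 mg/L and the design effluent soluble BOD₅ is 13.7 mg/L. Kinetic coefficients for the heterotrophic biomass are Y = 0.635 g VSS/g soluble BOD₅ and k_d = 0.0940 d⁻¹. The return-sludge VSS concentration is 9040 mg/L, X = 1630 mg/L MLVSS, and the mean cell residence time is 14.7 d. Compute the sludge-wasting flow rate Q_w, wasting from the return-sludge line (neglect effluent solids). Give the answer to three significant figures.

From the SRT design equation V = Y Q (S₀−S) θ_c / [X (1 + k_d θ_c)] = 0.635 × 8.83 × (393 − 13.7) × 14.7 / [1630 × (1 + 0.0940 × 14.7)] = 3.13×10^4 / 3882 = 8.053 m³.
Q_w = (V·X)/(θ_c X_r) = 8.053 × 1630 / (14.7 × 9040) = 0.09877 m³/d.

Q_w ≈ 0.0988 m³/d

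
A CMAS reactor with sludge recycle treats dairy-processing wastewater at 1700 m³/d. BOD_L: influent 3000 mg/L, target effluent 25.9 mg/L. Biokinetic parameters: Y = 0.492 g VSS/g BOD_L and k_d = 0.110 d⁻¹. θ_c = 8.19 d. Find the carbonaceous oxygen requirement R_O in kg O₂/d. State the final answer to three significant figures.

Observed yield with endogenous decay: Y_obs = Y / (1 + k_d·θ_c) = 0.492 / (1 + 0.110 × 8.19) = 0.492 / 1.901 = 0.2588 g VSS/g BOD_L.
Q·(S₀ − S) = 1700 × (3000 − 25.9) × 10⁻³ = 5056 kg/d removed.
Biomass synthesised: P_X = Y_obs × 5056 = 1309 kg VSS/d.
Carbonaceous O₂ demand = substrate oxidised − cell-mass equivalent = 5056 − 1.42 × 1309 = 3198 kg O₂/d.

R_O ≈ 3200 kg O₂/d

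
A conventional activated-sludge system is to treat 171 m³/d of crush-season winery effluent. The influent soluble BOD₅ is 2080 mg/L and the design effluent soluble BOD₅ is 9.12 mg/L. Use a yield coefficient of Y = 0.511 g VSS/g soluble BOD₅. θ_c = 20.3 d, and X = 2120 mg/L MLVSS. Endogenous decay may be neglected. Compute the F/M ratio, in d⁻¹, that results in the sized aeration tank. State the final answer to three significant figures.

V·X = Y·Q·ΔS·θ_c gives V = 0.511 × 171 × (2080 − 9.12) × 20.3 / 2120 = 1733 m³.
F/M = Q·S₀ / (V·X) = 171 × 2080 / (1733 × 2120) = 0.09683 g soluble BOD₅·(g VSS·d)⁻¹.

F/M ≈ 0.0968 d⁻¹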